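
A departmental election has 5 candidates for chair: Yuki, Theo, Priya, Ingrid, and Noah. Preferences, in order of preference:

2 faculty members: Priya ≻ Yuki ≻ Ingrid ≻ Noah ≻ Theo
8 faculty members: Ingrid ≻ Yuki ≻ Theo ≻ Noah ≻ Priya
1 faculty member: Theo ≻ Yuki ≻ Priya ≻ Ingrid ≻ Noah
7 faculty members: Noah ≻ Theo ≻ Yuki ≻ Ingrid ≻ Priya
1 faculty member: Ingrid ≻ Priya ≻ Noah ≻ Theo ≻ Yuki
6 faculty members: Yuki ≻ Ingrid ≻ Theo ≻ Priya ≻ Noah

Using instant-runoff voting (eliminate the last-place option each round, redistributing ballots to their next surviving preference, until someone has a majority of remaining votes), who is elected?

Round 1: Yuki 6, Theo 1, Priya 2, Ingrid 9, Noah 7. Eliminate Theo.
Round 2: Yuki 7, Priya 2, Ingrid 9, Noah 7. Eliminate Priya.
Round 3: Yuki 9, Ingrid 9, Noah 7. Eliminate Noah.
Round 4: Yuki 16, Ingrid 9. Yuki has a majority.

Yuki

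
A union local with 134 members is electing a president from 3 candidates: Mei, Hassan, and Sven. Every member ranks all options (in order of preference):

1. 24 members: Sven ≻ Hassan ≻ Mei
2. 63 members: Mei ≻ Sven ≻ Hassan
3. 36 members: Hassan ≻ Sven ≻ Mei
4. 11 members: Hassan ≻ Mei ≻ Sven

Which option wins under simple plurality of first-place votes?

First-place votes: Mei 63, Hassan 47, Sven 24.
Mei has the most first-place votes.

Mei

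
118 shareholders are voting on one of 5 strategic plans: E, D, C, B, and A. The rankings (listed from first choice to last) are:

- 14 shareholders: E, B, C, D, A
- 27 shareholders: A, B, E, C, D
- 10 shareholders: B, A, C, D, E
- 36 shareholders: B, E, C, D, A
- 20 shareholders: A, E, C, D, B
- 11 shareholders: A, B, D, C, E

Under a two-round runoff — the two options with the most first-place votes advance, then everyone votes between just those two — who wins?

Round 1 first-place votes: E 14, D 0, C 0, B 46, A 58.
A and B advance.
Runoff: A is preferred to B by 58 voters; B by 60.
B wins the runoff.

B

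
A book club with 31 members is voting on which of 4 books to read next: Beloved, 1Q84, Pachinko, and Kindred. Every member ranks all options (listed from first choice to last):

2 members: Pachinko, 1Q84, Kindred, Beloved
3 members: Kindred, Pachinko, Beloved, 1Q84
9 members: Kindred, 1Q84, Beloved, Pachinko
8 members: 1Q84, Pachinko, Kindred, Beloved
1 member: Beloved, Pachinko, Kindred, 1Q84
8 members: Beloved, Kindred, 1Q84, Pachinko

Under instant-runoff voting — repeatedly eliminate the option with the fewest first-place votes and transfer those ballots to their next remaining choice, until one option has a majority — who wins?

Round 1: Beloved 9, 1Q84 8, Pachinko 2, Kindred 12. Eliminate Pachinko.
Round 2: Beloved 9, 1Q84 10, Kindred 12. Eliminate Beloved.
Round 3: 1Q84 10, Kindred 21. Kindred has a majority.

Kindred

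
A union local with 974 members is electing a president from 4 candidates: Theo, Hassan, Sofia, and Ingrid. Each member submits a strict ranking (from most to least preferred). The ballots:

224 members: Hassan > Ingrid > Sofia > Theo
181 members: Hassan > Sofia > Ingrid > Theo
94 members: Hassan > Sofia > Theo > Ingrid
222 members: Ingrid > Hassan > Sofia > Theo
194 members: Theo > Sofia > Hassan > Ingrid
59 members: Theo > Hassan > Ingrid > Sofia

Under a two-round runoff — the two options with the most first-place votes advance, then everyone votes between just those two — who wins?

Hassan

Round 1 first-place votes: Theo 253, Hassan 499, Sofia 0, Ingrid 222.
Hassan and Theo advance.
Runoff: Hassan is preferred to Theo by 721 voters; Theo by 253.
Hassan wins the runoff.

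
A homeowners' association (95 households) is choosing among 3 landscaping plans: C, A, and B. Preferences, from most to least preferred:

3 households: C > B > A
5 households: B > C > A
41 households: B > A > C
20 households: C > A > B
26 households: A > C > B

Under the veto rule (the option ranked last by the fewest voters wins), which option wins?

Last-place votes: C 41, A 8, B 46.
A is ranked last by the fewest voters, so A wins.

A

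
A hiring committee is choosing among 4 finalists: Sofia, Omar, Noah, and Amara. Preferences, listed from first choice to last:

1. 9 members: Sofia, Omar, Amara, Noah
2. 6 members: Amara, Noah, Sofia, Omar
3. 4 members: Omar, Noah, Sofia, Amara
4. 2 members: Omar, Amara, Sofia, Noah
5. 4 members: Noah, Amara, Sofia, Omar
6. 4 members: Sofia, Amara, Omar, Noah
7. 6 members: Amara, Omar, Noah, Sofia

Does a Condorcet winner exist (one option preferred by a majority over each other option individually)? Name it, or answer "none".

Amara

Amara vs Sofia: 18–17 for Amara.
Amara vs Omar: 20–15 for Amara.
Amara vs Noah: 27–8 for Amara.
Amara beats every other option head-to-head.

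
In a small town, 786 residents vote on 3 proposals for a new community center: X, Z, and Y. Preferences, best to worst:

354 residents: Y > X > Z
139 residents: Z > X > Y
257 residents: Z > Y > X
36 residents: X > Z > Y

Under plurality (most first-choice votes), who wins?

Z

First-place votes: X 36, Z 396, Y 354.
Z has the most first-place votes.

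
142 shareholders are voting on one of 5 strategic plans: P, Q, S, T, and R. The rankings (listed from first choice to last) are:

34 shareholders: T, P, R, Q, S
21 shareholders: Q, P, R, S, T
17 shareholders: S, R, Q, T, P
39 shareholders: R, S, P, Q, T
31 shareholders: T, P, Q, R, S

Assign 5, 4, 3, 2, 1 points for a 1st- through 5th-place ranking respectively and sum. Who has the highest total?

R

P: 34·4 + 21·4 + 17·1 + 39·3 + 31·4 = 478
Q: 34·2 + 21·5 + 17·3 + 39·2 + 31·3 = 395
S: 34·1 + 21·2 + 17·5 + 39·4 + 31·1 = 348
T: 34·5 + 21·1 + 17·2 + 39·1 + 31·5 = 419
R: 34·3 + 21·3 + 17·4 + 39·5 + 31·2 = 490
R has the highest Borda score (490).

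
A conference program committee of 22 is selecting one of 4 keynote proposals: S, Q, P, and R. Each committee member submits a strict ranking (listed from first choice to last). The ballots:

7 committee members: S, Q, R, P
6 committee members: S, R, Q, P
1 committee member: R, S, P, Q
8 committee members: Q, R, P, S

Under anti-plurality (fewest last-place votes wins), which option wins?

Last-place votes: S 8, Q 1, P 13, R 0.
R is ranked last by the fewest voters, so R wins.

R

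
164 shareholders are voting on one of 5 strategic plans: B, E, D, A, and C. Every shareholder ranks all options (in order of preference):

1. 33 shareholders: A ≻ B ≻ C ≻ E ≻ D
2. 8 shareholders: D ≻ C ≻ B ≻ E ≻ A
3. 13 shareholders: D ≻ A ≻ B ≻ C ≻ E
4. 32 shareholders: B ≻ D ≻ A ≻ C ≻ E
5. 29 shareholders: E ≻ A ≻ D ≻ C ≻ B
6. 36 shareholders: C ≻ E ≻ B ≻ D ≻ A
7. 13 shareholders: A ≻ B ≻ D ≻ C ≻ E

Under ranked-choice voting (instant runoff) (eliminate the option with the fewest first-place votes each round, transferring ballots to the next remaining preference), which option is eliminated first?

Round 1: B 32, E 29, D 21, A 46, C 36. Eliminate D.

D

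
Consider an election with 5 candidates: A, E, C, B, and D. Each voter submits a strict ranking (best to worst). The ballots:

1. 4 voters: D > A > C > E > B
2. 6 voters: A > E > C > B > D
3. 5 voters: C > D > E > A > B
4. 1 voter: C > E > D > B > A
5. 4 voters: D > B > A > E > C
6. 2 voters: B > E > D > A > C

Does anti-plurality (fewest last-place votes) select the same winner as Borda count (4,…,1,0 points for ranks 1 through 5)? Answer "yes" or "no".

Anti-plurality — last-place votes: A 1, E 0, C 6, B 9, D 6. Winner: E.
Borda — scores: A 51, E 45, C 44, B 27, D 53. Winner: D.
The two methods disagree.

no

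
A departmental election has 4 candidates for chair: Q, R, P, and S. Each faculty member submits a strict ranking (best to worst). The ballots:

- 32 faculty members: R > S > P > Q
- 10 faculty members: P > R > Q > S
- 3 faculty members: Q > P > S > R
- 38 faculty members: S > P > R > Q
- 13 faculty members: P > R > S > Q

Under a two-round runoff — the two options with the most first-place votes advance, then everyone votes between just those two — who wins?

Round 1 first-place votes: Q 3, R 32, P 23, S 38.
S and R advance.
Runoff: S is preferred to R by 41 voters; R by 55.
R wins the runoff.

R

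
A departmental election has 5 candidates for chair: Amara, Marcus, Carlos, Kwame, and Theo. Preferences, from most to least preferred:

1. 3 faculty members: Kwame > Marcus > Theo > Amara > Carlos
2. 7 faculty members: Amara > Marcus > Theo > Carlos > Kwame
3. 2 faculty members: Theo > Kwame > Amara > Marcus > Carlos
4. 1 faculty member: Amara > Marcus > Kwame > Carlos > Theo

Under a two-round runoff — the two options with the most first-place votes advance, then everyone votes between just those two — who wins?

Round 1 first-place votes: Amara 8, Marcus 0, Carlos 0, Kwame 3, Theo 2.
Amara and Kwame advance.
Runoff: Amara is preferred to Kwame by 8 voters; Kwame by 5.
Amara wins the runoff.

Amara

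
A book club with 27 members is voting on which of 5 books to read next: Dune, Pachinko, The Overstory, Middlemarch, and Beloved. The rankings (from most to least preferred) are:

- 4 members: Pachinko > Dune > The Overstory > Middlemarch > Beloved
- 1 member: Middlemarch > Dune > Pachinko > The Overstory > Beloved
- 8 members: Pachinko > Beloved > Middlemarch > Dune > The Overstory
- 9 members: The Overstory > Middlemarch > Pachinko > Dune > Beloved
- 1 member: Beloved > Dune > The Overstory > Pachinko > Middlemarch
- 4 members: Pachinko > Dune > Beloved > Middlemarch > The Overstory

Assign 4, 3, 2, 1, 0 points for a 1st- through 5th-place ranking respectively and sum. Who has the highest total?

Dune: 4·3 + 1·3 + 8·1 + 9·1 + 1·3 + 4·3 = 47
Pachinko: 4·4 + 1·2 + 8·4 + 9·2 + 1·1 + 4·4 = 85
The Overstory: 4·2 + 1·1 + 8·0 + 9·4 + 1·2 + 4·0 = 47
Middlemarch: 4·1 + 1·4 + 8·2 + 9·3 + 1·0 + 4·1 = 55
Beloved: 4·0 + 1·0 + 8·3 + 9·0 + 1·4 + 4·2 = 36
Pachinko has the highest Borda score (85).

Pachinko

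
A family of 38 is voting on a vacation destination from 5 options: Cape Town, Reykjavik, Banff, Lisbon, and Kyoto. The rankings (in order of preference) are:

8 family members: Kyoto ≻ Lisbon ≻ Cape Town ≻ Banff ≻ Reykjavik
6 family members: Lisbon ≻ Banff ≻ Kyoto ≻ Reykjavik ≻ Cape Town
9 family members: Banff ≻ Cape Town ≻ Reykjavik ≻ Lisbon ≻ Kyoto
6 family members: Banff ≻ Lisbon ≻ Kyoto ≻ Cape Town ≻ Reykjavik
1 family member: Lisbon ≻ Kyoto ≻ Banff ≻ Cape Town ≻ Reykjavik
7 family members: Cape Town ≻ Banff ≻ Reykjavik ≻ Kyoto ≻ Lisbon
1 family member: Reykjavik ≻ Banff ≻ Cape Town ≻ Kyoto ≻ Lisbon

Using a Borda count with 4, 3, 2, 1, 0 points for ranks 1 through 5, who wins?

Banff

Cape Town: 8·2 + 6·0 + 9·3 + 6·1 + 1·1 + 7·4 + 1·2 = 80
Reykjavik: 8·0 + 6·1 + 9·2 + 6·0 + 1·0 + 7·2 + 1·4 = 42
Banff: 8·1 + 6·3 + 9·4 + 6·4 + 1·2 + 7·3 + 1·3 = 112
Lisbon: 8·3 + 6·4 + 9·1 + 6·3 + 1·4 + 7·0 + 1·0 = 79
Kyoto: 8·4 + 6·2 + 9·0 + 6·2 + 1·3 + 7·1 + 1·1 = 67
Banff has the highest Borda score (112).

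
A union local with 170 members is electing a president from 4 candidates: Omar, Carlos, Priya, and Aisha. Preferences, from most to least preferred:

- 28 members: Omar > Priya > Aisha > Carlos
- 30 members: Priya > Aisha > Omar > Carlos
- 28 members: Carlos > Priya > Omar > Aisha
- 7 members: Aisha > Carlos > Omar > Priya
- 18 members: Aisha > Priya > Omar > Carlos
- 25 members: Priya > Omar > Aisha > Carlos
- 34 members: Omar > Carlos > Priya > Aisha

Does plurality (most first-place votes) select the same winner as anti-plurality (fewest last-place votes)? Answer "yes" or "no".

yes

Plurality — first-place votes: Omar 62, Carlos 28, Priya 55, Aisha 25. Winner: Omar.
Anti-plurality — last-place votes: Omar 0, Carlos 101, Priya 7, Aisha 62. Winner: Omar.
The two methods agree.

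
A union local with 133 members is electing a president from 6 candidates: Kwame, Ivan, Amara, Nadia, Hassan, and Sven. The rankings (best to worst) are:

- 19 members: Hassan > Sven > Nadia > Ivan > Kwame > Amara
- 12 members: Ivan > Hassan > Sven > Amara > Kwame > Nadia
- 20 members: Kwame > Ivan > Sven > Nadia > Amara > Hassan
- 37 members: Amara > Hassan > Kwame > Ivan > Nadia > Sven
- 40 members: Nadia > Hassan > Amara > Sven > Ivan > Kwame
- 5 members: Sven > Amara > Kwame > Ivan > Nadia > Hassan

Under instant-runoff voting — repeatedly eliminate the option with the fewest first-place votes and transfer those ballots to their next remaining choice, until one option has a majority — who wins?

Round 1: Kwame 20, Ivan 12, Amara 37, Nadia 40, Hassan 19, Sven 5. Eliminate Sven.
Round 2: Kwame 20, Ivan 12, Amara 42, Nadia 40, Hassan 19. Eliminate Ivan.
Round 3: Kwame 20, Amara 42, Nadia 40, Hassan 31. Eliminate Kwame.
Round 4: Amara 42, Nadia 60, Hassan 31. Eliminate Hassan.
Round 5: Amara 54, Nadia 79. Nadia has a majority.

Nadia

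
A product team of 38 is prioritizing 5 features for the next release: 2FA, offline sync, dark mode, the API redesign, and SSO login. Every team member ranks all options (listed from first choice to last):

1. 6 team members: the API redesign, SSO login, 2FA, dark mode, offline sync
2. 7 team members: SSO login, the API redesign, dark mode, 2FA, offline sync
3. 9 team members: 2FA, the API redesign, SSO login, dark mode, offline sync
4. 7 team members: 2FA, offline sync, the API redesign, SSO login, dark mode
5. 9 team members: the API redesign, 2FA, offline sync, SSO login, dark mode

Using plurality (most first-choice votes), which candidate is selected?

2FA

First-place votes: 2FA 16, offline sync 0, dark mode 0, the API redesign 15, SSO login 7.
2FA has the most first-place votes.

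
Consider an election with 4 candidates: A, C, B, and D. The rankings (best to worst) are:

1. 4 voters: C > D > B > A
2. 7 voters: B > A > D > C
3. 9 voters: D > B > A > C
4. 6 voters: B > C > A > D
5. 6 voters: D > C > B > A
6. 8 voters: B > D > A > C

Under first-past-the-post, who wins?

First-place votes: A 0, C 4, B 21, D 15.
B has the most first-place votes.

B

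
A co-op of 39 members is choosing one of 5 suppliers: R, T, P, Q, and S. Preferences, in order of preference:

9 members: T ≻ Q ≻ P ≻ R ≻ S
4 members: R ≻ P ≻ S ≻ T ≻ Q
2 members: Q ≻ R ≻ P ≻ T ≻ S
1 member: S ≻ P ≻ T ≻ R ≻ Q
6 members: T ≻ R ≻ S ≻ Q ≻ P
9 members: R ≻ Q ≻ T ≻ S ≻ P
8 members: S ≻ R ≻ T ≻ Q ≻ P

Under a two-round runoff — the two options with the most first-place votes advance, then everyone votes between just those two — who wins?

Round 1 first-place votes: R 13, T 15, P 0, Q 2, S 9.
T and R advance.
Runoff: T is preferred to R by 16 voters; R by 23.
R wins the runoff.

R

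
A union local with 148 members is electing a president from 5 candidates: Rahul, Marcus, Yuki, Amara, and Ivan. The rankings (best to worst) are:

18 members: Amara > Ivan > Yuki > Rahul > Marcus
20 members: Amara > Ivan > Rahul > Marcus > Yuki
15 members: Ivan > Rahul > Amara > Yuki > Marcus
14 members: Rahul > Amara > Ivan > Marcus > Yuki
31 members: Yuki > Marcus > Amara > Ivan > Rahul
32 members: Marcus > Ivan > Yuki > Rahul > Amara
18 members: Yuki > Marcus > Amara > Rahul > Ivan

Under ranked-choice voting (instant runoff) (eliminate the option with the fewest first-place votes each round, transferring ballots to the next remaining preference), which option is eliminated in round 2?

Ivan

Round 1: Rahul 14, Marcus 32, Yuki 49, Amara 38, Ivan 15. Eliminate Rahul.
Round 2: Marcus 32, Yuki 49, Amara 52, Ivan 15. Eliminate Ivan.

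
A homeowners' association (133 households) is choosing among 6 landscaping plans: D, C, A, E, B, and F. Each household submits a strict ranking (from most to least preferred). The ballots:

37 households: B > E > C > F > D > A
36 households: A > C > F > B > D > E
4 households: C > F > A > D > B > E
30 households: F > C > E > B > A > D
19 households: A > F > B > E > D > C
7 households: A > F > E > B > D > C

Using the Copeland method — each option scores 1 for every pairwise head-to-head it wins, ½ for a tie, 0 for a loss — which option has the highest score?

C

D: loses to C, A, E, B, and F → score 0.
C: beats D, A, E, B, and F → score 5.
A: beats D; loses to C, E, B, and F → score 1.
E: beats D and A; loses to C, B, and F → score 2.
B: beats D, A, and E; loses to C and F → score 3.
F: beats D, A, E, and B; loses to C → score 4.
C has the best pairwise record.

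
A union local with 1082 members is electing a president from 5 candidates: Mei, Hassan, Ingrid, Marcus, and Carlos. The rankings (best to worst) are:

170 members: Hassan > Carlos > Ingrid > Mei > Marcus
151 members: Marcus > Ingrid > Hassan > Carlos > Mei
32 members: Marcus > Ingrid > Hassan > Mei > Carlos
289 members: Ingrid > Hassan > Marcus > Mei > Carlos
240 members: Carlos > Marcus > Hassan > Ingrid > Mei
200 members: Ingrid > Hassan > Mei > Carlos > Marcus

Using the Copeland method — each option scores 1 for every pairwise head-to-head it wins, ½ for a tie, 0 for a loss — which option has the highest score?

Mei: loses to Hassan, Ingrid, Marcus, and Carlos → score 0.
Hassan: beats Mei, Marcus, and Carlos; loses to Ingrid → score 3.
Ingrid: beats Mei, Hassan, Marcus, and Carlos → score 4.
Marcus: beats Mei; loses to Hassan, Ingrid, and Carlos → score 1.
Carlos: beats Mei and Marcus; loses to Hassan and Ingrid → score 2.
Ingrid has the best pairwise record.

Ingrid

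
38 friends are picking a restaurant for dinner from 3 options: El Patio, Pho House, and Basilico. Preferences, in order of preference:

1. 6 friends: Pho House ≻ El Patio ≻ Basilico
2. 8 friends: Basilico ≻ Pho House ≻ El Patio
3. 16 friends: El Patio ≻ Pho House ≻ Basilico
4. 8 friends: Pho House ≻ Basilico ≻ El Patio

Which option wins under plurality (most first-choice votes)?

First-place votes: El Patio 16, Pho House 14, Basilico 8.
El Patio has the most first-place votes.

El Patio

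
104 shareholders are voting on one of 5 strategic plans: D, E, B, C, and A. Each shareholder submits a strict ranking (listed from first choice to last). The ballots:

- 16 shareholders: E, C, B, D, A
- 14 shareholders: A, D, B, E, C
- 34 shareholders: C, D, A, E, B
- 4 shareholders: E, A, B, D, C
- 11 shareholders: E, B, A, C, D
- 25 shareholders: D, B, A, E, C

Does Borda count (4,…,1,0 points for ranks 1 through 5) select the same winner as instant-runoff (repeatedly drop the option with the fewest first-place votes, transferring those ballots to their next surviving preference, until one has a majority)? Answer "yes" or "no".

Borda — scores: D 264, E 197, B 176, C 195, A 208. Winner: D.
Instant-runoff — R1 D 25, E 31, B 0, C 34, A 14 (B out); R2 D 25, E 31, C 34, A 14 (A out); R3 D 39, E 31, C 34 (E out); R4 D 43, C 61 (C winner). Winner: C.
The two methods disagree.

no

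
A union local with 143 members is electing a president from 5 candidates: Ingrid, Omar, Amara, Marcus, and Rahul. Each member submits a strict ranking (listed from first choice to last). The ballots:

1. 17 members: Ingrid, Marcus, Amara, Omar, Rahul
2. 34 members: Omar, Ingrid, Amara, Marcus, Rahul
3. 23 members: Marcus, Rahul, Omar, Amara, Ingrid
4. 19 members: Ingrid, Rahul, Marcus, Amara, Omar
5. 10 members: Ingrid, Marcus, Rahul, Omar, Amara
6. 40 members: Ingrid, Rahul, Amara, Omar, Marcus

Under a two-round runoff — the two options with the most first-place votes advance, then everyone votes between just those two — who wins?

Round 1 first-place votes: Ingrid 86, Omar 34, Amara 0, Marcus 23, Rahul 0.
Ingrid and Omar advance.
Runoff: Ingrid is preferred to Omar by 86 voters; Omar by 57.
Ingrid wins the runoff.

Ingrid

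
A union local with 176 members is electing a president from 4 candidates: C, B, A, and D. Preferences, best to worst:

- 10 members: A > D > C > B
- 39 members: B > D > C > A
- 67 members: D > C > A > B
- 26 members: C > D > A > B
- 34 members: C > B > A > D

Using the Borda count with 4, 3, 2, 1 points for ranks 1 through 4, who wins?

C

C: 10·2 + 39·2 + 67·3 + 26·4 + 34·4 = 539
B: 10·1 + 39·4 + 67·1 + 26·1 + 34·3 = 361
A: 10·4 + 39·1 + 67·2 + 26·2 + 34·2 = 333
D: 10·3 + 39·3 + 67·4 + 26·3 + 34·1 = 527
C has the highest Borda score (539).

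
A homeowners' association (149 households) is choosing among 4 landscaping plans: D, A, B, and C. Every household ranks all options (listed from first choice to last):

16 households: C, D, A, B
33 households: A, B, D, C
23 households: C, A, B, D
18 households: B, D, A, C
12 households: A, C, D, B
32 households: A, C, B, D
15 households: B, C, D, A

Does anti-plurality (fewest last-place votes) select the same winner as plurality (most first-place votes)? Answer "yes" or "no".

Anti-plurality — last-place votes: D 55, A 15, B 28, C 51. Winner: A.
Plurality — first-place votes: D 0, A 77, B 33, C 39. Winner: A.
The two methods agree.

yes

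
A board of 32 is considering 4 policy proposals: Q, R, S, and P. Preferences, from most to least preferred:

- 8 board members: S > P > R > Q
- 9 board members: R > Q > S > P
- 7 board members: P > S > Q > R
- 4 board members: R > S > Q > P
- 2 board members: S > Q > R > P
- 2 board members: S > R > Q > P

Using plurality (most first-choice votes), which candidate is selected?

R

First-place votes: Q 0, R 13, S 12, P 7.
R has the most first-place votes.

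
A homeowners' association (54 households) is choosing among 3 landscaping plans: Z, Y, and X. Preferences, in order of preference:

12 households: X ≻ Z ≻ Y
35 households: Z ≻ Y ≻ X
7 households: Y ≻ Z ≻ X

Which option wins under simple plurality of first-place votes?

Z

First-place votes: Z 35, Y 7, X 12.
Z has the most first-place votes.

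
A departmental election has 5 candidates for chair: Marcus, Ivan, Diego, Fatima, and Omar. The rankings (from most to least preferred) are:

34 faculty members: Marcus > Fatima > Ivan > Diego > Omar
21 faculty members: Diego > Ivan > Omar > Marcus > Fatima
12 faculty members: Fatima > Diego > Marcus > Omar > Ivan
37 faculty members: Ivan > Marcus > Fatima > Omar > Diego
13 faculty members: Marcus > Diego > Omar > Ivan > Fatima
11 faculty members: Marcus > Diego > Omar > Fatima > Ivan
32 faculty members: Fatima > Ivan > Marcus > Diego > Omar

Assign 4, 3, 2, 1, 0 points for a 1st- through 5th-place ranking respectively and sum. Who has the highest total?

Marcus

Marcus: 34·4 + 21·1 + 12·2 + 37·3 + 13·4 + 11·4 + 32·2 = 452
Ivan: 34·2 + 21·3 + 12·0 + 37·4 + 13·1 + 11·0 + 32·3 = 388
Diego: 34·1 + 21·4 + 12·3 + 37·0 + 13·3 + 11·3 + 32·1 = 258
Fatima: 34·3 + 21·0 + 12·4 + 37·2 + 13·0 + 11·1 + 32·4 = 363
Omar: 34·0 + 21·2 + 12·1 + 37·1 + 13·2 + 11·2 + 32·0 = 139
Marcus has the highest Borda score (452).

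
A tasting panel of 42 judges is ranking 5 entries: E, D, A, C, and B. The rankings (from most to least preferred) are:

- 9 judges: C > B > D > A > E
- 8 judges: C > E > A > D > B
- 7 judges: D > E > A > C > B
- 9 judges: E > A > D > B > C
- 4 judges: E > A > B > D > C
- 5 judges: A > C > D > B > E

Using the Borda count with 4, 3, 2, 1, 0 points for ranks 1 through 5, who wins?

E: 9·0 + 8·3 + 7·3 + 9·4 + 4·4 + 5·0 = 97
D: 9·2 + 8·1 + 7·4 + 9·2 + 4·1 + 5·2 = 86
A: 9·1 + 8·2 + 7·2 + 9·3 + 4·3 + 5·4 = 98
C: 9·4 + 8·4 + 7·1 + 9·0 + 4·0 + 5·3 = 90
B: 9·3 + 8·0 + 7·0 + 9·1 + 4·2 + 5·1 = 49
A has the highest Borda score (98).

A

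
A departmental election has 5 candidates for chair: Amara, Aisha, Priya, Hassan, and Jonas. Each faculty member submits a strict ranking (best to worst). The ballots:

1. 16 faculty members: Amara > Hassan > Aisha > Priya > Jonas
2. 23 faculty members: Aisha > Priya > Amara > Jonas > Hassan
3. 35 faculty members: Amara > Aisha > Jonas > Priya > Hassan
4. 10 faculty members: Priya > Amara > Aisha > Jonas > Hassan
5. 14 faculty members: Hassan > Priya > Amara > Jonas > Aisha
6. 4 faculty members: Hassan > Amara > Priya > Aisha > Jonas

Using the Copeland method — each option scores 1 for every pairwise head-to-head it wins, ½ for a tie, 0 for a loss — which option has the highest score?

Amara

Amara: beats Aisha, Priya, Hassan, and Jonas → score 4.
Aisha: beats Priya, Hassan, and Jonas; loses to Amara → score 3.
Priya: beats Hassan and Jonas; loses to Amara and Aisha → score 2.
Hassan: loses to Amara, Aisha, Priya, and Jonas → score 0.
Jonas: beats Hassan; loses to Amara, Aisha, and Priya → score 1.
Amara has the best pairwise record.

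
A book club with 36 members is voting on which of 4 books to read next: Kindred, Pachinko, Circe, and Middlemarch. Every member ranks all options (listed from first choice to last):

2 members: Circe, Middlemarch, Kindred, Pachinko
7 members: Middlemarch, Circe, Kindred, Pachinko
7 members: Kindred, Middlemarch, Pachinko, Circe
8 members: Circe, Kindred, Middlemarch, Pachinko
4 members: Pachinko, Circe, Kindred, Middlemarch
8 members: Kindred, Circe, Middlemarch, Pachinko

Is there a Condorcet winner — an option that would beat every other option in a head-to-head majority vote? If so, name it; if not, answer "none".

Circe

Circe vs Kindred: 21–15 for Circe.
Circe vs Pachinko: 25–11 for Circe.
Circe vs Middlemarch: 22–14 for Circe.
Circe beats every other option head-to-head.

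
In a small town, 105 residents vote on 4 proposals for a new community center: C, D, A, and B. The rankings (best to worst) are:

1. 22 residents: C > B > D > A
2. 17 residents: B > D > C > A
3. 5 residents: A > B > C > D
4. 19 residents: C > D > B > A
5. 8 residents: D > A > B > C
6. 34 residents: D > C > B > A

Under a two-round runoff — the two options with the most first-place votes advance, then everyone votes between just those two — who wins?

D

Round 1 first-place votes: C 41, D 42, A 5, B 17.
D and C advance.
Runoff: D is preferred to C by 59 voters; C by 46.
D wins the runoff.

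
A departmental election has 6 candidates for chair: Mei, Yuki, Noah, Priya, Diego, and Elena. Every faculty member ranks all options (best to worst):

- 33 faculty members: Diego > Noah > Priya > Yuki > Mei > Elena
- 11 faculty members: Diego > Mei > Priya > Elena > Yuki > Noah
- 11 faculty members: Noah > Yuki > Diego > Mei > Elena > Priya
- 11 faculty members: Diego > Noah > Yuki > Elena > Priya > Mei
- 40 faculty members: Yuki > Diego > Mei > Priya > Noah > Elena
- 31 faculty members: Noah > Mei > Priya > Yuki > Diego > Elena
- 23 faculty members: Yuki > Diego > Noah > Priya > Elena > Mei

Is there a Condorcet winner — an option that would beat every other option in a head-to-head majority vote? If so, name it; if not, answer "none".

Checking pairwise contests:
Yuki beats Mei 118–42.
Noah beats Yuki 86–74.
Diego beats Noah 118–42.
Mei beats Priya 93–67.
Yuki beats Diego 105–55.
Mei beats Elena 126–34.
Every option loses at least one head-to-head, so there is no Condorcet winner.

none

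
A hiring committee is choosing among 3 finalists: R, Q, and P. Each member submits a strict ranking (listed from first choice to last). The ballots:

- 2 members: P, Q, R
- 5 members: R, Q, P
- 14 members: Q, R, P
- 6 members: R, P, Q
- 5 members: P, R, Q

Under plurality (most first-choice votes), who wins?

First-place votes: R 11, Q 14, P 7.
Q has the most first-place votes.

Q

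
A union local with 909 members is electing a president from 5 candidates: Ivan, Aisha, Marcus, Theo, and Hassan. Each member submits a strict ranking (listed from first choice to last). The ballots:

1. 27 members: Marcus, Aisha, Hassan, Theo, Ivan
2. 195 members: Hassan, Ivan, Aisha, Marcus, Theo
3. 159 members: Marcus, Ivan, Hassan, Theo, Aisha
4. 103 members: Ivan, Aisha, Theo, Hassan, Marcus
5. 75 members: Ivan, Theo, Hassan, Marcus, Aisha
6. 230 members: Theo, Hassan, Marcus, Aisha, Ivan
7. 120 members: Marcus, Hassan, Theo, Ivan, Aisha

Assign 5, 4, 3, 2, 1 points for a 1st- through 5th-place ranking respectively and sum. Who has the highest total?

Ivan: 27·1 + 195·4 + 159·4 + 103·5 + 75·5 + 230·1 + 120·2 = 2803
Aisha: 27·4 + 195·3 + 159·1 + 103·4 + 75·1 + 230·2 + 120·1 = 1919
Marcus: 27·5 + 195·2 + 159·5 + 103·1 + 75·2 + 230·3 + 120·5 = 2863
Theo: 27·2 + 195·1 + 159·2 + 103·3 + 75·4 + 230·5 + 120·3 = 2686
Hassan: 27·3 + 195·5 + 159·3 + 103·2 + 75·3 + 230·4 + 120·4 = 3364
Hassan has the highest Borda score (3364).

Hassan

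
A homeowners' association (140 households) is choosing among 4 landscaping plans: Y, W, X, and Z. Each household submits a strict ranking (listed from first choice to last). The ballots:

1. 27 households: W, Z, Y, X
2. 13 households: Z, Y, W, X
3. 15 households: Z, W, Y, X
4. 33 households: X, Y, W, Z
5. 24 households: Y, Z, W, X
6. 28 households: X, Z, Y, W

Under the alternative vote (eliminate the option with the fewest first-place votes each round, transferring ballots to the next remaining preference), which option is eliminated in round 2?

W

Round 1: Y 24, W 27, X 61, Z 28. Eliminate Y.
Round 2: W 27, X 61, Z 52. Eliminate W.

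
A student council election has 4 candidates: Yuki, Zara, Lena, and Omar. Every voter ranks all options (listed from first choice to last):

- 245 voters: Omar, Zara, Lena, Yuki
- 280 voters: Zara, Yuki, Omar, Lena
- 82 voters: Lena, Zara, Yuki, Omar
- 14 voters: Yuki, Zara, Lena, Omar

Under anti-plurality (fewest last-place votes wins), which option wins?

Zara

Last-place votes: Yuki 245, Zara 0, Lena 280, Omar 96.
Zara is ranked last by the fewest voters, so Zara wins.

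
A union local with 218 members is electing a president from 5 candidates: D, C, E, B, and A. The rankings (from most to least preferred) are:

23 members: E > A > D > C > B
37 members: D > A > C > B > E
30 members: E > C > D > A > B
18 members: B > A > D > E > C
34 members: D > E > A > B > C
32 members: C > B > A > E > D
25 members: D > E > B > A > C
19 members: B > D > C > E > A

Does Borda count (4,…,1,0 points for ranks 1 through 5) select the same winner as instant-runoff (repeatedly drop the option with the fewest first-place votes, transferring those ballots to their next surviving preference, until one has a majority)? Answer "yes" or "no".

yes

Borda — scores: D 583, C 353, E 458, B 365, A 421. Winner: D.
Instant-runoff — R1 D 96, C 32, E 53, B 37, A 0 (A out); R2 D 96, C 32, E 53, B 37 (C out); R3 D 96, E 53, B 69 (E out); R4 D 149, B 69 (D winner). Winner: D.
The two methods agree.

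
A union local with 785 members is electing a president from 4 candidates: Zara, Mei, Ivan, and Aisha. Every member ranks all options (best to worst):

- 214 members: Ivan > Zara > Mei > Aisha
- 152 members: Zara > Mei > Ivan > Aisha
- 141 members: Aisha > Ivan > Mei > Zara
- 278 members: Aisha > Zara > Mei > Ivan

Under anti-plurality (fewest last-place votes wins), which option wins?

Last-place votes: Zara 141, Mei 0, Ivan 278, Aisha 366.
Mei is ranked last by the fewest voters, so Mei wins.

Mei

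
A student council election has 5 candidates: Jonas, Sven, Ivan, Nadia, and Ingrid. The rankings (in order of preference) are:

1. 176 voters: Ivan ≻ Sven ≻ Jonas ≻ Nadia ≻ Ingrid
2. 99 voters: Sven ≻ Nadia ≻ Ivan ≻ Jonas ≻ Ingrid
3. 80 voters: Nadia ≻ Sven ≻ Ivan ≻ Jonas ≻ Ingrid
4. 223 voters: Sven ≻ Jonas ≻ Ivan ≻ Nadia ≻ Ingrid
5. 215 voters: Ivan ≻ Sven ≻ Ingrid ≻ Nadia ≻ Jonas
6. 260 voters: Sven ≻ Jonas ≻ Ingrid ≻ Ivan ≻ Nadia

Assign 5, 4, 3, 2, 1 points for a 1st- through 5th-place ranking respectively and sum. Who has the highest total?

Sven

Jonas: 176·3 + 99·2 + 80·2 + 223·4 + 215·1 + 260·4 = 3033
Sven: 176·4 + 99·5 + 80·4 + 223·5 + 215·4 + 260·5 = 4794
Ivan: 176·5 + 99·3 + 80·3 + 223·3 + 215·5 + 260·2 = 3681
Nadia: 176·2 + 99·4 + 80·5 + 223·2 + 215·2 + 260·1 = 2284
Ingrid: 176·1 + 99·1 + 80·1 + 223·1 + 215·3 + 260·3 = 2003
Sven has the highest Borda score (4794).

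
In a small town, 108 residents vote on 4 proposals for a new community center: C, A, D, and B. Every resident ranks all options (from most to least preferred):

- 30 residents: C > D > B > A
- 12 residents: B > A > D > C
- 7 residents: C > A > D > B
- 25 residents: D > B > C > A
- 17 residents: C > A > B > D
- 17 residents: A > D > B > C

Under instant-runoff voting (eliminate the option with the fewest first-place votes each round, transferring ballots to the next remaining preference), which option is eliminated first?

B

Round 1: C 54, A 17, D 25, B 12. Eliminate B.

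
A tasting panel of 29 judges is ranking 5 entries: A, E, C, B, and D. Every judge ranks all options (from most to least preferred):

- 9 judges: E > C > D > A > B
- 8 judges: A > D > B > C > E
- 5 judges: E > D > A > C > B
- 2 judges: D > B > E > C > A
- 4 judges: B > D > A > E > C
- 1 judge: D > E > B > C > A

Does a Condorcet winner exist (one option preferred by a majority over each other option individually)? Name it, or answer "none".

D vs A: 21–8 for D.
D vs E: 15–14 for D.
D vs C: 20–9 for D.
D vs B: 25–4 for D.
D beats every other option head-to-head.

D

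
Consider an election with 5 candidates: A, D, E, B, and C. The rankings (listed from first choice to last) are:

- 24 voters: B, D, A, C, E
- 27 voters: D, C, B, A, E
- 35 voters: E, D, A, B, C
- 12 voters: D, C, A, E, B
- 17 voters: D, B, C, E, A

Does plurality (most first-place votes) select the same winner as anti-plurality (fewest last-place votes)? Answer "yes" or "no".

yes

Plurality — first-place votes: A 0, D 56, E 35, B 24, C 0. Winner: D.
Anti-plurality — last-place votes: A 17, D 0, E 51, B 12, C 35. Winner: D.
The two methods agree.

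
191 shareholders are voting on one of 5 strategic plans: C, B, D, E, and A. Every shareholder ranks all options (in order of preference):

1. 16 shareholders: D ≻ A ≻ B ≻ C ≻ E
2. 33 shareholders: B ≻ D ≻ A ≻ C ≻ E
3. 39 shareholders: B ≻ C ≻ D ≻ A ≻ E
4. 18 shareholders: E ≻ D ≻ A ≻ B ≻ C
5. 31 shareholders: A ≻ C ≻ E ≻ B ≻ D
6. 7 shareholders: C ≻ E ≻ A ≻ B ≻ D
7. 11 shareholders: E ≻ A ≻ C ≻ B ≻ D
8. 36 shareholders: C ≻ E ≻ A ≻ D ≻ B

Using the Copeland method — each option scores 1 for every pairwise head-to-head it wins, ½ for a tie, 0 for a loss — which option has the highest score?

A

C: beats D and E; loses to B and A → score 2.
B: beats C and D; loses to E and A → score 2.
D: beats A; loses to C, B, and E → score 1.
E: beats B and D; loses to C and A → score 2.
A: beats C, B, and E; loses to D → score 3.
A has the best pairwise record.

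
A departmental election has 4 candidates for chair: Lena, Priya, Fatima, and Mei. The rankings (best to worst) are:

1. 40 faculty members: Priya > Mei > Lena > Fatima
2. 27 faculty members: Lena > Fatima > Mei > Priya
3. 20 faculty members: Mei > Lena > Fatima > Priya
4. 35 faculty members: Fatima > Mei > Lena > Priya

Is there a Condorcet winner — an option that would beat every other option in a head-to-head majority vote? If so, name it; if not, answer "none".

Checking pairwise contests:
Mei beats Lena 95–27.
Lena beats Priya 82–40.
Lena beats Fatima 87–35.
Fatima beats Mei 62–60.
Every option loses at least one head-to-head, so there is no Condorcet winner.

none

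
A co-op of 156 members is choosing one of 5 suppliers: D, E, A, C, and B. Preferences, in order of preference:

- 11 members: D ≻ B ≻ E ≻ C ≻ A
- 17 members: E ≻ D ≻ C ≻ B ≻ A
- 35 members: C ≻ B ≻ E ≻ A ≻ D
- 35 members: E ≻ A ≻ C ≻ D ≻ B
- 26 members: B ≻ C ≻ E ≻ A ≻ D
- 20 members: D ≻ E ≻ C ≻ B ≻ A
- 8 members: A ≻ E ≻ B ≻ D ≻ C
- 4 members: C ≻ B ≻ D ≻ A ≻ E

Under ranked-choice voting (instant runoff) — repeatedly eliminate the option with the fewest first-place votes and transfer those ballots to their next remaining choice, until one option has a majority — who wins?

E

Round 1: D 31, E 52, A 8, C 39, B 26. Eliminate A.
Round 2: D 31, E 60, C 39, B 26. Eliminate B.
Round 3: D 31, E 60, C 65. Eliminate D.
Round 4: E 91, C 65. E has a majority.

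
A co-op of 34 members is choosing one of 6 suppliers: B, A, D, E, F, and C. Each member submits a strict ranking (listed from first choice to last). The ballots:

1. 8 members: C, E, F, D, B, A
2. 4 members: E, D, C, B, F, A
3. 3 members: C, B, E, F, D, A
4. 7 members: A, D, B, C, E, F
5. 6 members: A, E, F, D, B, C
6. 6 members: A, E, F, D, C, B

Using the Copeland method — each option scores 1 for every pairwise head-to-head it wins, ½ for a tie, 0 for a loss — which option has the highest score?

A

B: loses to A, D, E, F, and C → score 0.
A: beats B, D, E, F, and C → score 5.
D: beats B and C; loses to A, E, and F → score 2.
E: beats B, D, and F; loses to A and C → score 3.
F: beats B and D; loses to A, E, and C → score 2.
C: beats B, E, and F; loses to A and D → score 3.
A has the best pairwise record.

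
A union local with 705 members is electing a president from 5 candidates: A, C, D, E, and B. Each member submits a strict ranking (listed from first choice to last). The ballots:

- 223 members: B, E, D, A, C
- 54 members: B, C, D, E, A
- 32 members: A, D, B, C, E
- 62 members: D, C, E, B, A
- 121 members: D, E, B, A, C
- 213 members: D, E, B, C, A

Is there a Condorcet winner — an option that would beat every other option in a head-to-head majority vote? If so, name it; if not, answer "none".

D vs A: 673–32 for D.
D vs C: 651–54 for D.
D vs E: 482–223 for D.
D vs B: 428–277 for D.
D beats every other option head-to-head.

D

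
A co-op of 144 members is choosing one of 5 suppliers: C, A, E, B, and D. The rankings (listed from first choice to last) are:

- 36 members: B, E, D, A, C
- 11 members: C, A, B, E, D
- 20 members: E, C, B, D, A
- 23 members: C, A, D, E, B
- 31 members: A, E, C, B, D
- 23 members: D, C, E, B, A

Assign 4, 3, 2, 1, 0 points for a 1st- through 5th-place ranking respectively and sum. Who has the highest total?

C: 36·0 + 11·4 + 20·3 + 23·4 + 31·2 + 23·3 = 327
A: 36·1 + 11·3 + 20·0 + 23·3 + 31·4 + 23·0 = 262
E: 36·3 + 11·1 + 20·4 + 23·1 + 31·3 + 23·2 = 361
B: 36·4 + 11·2 + 20·2 + 23·0 + 31·1 + 23·1 = 260
D: 36·2 + 11·0 + 20·1 + 23·2 + 31·0 + 23·4 = 230
E has the highest Borda score (361).

E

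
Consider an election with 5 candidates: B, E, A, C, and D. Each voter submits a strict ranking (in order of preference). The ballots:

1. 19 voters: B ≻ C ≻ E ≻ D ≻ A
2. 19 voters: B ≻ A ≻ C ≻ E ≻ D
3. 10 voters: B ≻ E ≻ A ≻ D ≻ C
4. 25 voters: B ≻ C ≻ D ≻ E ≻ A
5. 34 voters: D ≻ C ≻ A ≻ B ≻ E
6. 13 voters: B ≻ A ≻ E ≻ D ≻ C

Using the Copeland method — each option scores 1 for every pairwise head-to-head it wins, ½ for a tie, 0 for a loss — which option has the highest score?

B: beats E, A, C, and D → score 4.
E: beats D; loses to B, A, and C → score 1.
A: beats E; loses to B, C, and D → score 1.
C: beats E, A, and D; loses to B → score 3.
D: beats A; loses to B, E, and C → score 1.
B has the best pairwise record.

B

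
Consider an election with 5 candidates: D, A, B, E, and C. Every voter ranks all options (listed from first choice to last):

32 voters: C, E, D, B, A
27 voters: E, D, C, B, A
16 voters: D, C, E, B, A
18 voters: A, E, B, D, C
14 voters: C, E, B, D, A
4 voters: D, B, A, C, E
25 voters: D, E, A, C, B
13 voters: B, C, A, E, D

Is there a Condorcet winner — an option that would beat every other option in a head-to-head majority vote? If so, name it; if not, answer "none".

none

Checking pairwise contests:
E beats D 104–45.
D beats A 118–31.
D beats B 104–45.
C beats E 79–70.
D beats C 90–59.
Every option loses at least one head-to-head, so there is no Condorcet winner.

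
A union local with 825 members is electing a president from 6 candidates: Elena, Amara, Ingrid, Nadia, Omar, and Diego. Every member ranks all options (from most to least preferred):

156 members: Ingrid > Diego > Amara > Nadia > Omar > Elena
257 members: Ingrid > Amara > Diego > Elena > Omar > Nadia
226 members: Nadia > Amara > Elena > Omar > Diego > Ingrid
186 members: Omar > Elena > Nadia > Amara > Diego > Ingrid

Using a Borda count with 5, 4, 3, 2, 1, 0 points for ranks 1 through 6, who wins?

Elena: 156·0 + 257·2 + 226·3 + 186·4 = 1936
Amara: 156·3 + 257·4 + 226·4 + 186·2 = 2772
Ingrid: 156·5 + 257·5 + 226·0 + 186·0 = 2065
Nadia: 156·2 + 257·0 + 226·5 + 186·3 = 2000
Omar: 156·1 + 257·1 + 226·2 + 186·5 = 1795
Diego: 156·4 + 257·3 + 226·1 + 186·1 = 1807
Amara has the highest Borda score (2772).

Amara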